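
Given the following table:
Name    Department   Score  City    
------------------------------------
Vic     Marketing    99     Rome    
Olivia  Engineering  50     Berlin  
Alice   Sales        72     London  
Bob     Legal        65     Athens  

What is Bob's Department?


Row 4: Bob
Department = Legal

ANSWER: Legal


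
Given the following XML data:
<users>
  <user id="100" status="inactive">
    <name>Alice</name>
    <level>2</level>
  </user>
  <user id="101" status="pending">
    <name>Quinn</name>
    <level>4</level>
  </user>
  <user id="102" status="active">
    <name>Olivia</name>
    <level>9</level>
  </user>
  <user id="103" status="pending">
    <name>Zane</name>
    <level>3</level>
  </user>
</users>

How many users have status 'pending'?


Counting users with status='pending':
  Quinn (id=101) -> MATCH
  Zane (id=103) -> MATCH
Count: 2

ANSWER: 2


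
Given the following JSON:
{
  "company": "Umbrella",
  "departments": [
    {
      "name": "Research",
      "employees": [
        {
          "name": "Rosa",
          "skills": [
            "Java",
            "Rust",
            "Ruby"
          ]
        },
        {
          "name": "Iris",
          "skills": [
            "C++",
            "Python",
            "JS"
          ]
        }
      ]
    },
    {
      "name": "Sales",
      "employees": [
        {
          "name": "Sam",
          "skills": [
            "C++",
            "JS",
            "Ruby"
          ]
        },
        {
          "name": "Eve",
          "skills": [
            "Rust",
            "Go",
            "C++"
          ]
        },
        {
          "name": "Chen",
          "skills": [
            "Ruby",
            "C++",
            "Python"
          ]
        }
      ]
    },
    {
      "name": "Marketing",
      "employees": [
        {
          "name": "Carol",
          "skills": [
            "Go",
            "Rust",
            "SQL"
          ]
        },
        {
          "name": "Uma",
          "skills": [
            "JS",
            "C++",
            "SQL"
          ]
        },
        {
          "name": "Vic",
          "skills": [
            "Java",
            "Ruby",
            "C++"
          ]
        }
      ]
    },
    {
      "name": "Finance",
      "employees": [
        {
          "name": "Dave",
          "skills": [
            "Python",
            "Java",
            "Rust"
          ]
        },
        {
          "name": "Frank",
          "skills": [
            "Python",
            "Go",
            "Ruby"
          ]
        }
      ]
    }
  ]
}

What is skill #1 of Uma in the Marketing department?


Path: departments[2].employees[1].skills[0]
Value: JS

ANSWER: JS


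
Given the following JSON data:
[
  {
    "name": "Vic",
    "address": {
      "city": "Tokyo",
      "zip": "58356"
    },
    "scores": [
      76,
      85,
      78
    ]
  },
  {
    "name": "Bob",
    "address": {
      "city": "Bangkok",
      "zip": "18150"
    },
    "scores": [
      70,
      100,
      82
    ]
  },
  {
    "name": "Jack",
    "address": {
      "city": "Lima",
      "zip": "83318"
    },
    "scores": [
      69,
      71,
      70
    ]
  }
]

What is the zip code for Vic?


Path: records[0].address.zip
Value: 58356

ANSWER: 58356


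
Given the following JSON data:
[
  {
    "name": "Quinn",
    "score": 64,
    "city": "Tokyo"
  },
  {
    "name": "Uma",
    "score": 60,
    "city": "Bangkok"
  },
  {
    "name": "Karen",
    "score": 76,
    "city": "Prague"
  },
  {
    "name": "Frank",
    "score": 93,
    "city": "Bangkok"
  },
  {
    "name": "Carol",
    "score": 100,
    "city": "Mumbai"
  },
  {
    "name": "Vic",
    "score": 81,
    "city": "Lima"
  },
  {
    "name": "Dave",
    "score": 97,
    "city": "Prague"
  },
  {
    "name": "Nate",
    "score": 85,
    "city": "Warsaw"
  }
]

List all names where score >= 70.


Filtering records where score >= 70:
  Quinn (score=64) -> no
  Uma (score=60) -> no
  Karen (score=76) -> YES
  Frank (score=93) -> YES
  Carol (score=100) -> YES
  Vic (score=81) -> YES
  Dave (score=97) -> YES
  Nate (score=85) -> YES


ANSWER: Karen, Frank, Carol, Vic, Dave, Nate


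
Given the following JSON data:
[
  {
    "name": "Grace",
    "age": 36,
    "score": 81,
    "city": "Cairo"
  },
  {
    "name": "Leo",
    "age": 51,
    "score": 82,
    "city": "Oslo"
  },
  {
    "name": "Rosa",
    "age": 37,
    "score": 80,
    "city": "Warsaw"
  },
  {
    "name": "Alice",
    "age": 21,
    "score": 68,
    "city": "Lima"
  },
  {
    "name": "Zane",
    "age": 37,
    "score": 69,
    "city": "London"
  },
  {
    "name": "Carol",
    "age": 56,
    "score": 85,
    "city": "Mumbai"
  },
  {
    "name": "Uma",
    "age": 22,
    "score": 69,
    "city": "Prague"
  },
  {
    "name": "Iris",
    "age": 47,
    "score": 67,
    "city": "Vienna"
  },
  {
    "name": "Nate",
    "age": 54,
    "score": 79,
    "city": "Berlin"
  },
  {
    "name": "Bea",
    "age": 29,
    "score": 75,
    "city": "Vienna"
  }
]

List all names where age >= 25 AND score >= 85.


Checking both conditions:
  Grace (age=36, score=81) -> no
  Leo (age=51, score=82) -> no
  Rosa (age=37, score=80) -> no
  Alice (age=21, score=68) -> no
  Zane (age=37, score=69) -> no
  Carol (age=56, score=85) -> YES
  Uma (age=22, score=69) -> no
  Iris (age=47, score=67) -> no
  Nate (age=54, score=79) -> no
  Bea (age=29, score=75) -> no


ANSWER: Carol


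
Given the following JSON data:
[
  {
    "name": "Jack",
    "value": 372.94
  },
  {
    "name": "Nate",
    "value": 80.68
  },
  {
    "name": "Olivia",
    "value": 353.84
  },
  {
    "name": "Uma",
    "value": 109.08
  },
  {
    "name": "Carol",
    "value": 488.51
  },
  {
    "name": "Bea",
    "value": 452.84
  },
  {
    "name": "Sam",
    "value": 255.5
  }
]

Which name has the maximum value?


Comparing values:
  Jack: 372.94
  Nate: 80.68
  Olivia: 353.84
  Uma: 109.08
  Carol: 488.51
  Bea: 452.84
  Sam: 255.5
Maximum: Carol (488.51)

ANSWER: Carol


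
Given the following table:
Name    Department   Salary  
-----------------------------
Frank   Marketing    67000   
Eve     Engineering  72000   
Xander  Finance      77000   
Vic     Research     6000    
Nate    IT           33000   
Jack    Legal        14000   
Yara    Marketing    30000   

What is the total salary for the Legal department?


Legal department members:
  Jack: 14000
Total = 14000 = 14000

ANSWER: 14000


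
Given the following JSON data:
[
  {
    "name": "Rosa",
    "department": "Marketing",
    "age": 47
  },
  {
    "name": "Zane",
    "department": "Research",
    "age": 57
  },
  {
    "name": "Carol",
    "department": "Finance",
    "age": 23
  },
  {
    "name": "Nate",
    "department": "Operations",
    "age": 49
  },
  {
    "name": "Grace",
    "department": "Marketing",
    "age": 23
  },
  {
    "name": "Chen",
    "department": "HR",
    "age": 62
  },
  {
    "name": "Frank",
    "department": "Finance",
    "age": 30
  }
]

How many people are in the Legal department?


Scanning records for department = Legal
  No matches found
Count: 0

ANSWER: 0


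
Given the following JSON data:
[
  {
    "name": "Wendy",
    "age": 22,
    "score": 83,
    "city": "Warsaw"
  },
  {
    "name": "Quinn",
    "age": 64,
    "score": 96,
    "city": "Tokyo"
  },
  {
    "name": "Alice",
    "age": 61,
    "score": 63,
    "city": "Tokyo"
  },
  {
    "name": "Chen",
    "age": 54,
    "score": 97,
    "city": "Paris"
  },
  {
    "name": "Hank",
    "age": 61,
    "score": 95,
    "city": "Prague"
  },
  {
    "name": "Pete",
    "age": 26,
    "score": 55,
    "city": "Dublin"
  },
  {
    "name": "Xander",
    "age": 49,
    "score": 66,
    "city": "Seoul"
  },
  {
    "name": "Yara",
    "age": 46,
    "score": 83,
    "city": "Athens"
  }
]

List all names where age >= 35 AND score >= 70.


Checking both conditions:
  Wendy (age=22, score=83) -> no
  Quinn (age=64, score=96) -> YES
  Alice (age=61, score=63) -> no
  Chen (age=54, score=97) -> YES
  Hank (age=61, score=95) -> YES
  Pete (age=26, score=55) -> no
  Xander (age=49, score=66) -> no
  Yara (age=46, score=83) -> YES


ANSWER: Quinn, Chen, Hank, Yara


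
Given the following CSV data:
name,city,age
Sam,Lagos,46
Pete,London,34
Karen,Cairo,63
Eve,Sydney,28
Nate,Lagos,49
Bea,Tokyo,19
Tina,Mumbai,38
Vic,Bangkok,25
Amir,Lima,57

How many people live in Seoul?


Scanning city column for 'Seoul':
Total matches: 0

ANSWER: 0


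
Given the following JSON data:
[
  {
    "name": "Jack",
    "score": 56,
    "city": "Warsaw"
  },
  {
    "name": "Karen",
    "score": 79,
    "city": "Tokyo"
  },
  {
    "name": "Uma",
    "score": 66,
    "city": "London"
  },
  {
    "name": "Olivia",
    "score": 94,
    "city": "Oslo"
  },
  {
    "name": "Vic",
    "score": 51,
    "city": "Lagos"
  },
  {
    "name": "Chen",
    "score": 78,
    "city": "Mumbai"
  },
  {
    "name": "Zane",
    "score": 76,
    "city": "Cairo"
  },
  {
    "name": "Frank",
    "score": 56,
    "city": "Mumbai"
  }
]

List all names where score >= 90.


Filtering records where score >= 90:
  Jack (score=56) -> no
  Karen (score=79) -> no
  Uma (score=66) -> no
  Olivia (score=94) -> YES
  Vic (score=51) -> no
  Chen (score=78) -> no
  Zane (score=76) -> no
  Frank (score=56) -> no


ANSWER: Olivia


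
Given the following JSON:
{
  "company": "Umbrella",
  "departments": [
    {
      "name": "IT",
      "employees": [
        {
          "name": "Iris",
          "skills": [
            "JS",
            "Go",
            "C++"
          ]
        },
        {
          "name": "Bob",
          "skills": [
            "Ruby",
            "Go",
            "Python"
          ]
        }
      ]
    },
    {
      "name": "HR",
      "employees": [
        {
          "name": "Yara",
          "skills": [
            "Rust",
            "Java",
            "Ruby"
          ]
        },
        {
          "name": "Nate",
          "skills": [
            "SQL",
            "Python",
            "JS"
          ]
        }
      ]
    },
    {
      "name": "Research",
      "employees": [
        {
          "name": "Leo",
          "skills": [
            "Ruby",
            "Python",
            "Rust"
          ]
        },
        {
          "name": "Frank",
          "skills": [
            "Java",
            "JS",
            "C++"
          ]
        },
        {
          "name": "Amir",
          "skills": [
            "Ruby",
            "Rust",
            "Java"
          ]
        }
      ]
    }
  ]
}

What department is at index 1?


Path: departments[1].name
Value: HR

ANSWER: HR


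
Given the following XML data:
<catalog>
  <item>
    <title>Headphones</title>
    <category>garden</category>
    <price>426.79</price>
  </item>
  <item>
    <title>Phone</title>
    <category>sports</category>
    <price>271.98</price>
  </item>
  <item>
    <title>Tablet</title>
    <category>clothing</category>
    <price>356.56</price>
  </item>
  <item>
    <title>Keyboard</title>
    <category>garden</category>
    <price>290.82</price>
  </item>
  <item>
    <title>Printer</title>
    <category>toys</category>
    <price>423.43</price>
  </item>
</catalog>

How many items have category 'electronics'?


Scanning <item> elements for <category>electronics</category>:
Count: 0

ANSWER: 0


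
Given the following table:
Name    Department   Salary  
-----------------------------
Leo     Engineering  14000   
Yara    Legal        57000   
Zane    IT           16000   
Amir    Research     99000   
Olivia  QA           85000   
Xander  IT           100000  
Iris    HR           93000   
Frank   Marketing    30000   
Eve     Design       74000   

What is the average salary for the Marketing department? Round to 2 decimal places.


Marketing department members:
  Frank: 30000
Sum = 30000
Count = 1
Average = 30000 / 1 = 30000.00

ANSWER: 30000.00


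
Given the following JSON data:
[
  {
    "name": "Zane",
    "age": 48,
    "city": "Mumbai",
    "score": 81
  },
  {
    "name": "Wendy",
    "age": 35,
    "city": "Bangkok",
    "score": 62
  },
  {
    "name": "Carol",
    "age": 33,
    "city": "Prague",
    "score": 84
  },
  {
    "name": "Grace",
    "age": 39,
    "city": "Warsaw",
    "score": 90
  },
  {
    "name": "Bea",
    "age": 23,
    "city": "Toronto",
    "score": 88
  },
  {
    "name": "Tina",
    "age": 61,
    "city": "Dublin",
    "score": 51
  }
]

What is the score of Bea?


Looking up record where name = Bea
Record index: 4
Field 'score' = 88

ANSWER: 88


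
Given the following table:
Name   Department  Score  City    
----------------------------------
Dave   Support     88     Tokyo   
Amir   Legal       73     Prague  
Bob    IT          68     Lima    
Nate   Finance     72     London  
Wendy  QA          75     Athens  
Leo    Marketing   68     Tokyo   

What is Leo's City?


Row 6: Leo
City = Tokyo

ANSWER: Tokyo


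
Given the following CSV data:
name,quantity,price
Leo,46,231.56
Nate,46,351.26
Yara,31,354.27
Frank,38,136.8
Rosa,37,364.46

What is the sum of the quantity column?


Values in 'quantity' column:
  Row 1: 46
  Row 2: 46
  Row 3: 31
  Row 4: 38
  Row 5: 37
Sum = 46 + 46 + 31 + 38 + 37 = 198

ANSWER: 198


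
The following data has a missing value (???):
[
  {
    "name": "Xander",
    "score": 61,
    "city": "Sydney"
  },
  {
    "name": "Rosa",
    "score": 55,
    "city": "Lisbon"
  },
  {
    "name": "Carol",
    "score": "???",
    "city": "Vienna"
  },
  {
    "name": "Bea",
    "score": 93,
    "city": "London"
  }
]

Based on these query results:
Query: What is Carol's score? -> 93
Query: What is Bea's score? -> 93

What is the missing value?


The missing value is Carol's score
From query: Carol's score = 93

ANSWER: 93


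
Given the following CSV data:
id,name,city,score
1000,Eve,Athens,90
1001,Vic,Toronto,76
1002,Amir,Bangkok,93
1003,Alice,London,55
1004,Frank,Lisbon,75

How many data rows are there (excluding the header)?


Counting rows (excluding header):
Header: id,name,city,score
Data rows: 5

ANSWER: 5


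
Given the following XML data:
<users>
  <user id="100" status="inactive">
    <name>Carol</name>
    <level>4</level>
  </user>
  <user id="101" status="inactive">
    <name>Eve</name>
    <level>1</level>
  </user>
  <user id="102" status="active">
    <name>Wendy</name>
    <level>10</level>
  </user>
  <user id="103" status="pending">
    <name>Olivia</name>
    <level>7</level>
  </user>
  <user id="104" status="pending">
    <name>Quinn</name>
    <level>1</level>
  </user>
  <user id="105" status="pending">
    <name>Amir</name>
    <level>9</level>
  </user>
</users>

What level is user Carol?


Finding user: Carol
<level>4</level>

ANSWER: 4


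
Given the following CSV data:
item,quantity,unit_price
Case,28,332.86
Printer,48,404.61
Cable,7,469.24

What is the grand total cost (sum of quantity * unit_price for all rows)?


Computing row totals:
  Case: 28 * 332.86 = 9320.08
  Printer: 48 * 404.61 = 19421.28
  Cable: 7 * 469.24 = 3284.68
Grand total = 9320.08 + 19421.28 + 3284.68 = 32026.04

ANSWER: 32026.04


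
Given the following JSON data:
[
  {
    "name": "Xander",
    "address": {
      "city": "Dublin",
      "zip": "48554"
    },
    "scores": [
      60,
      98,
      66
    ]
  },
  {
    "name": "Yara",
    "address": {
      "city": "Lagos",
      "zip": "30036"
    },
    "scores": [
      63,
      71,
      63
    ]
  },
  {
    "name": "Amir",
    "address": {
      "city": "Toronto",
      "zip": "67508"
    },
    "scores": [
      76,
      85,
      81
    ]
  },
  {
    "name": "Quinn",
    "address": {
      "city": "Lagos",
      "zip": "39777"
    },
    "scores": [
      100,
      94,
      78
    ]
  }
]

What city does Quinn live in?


Path: records[3].address.city
Value: Lagos

ANSWER: Lagos


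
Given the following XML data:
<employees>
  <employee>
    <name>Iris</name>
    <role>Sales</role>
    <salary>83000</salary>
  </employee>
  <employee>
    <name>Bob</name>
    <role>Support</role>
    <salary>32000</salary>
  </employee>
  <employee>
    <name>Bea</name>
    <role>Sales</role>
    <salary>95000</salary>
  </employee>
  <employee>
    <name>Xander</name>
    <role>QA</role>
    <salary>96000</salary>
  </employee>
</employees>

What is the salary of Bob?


Searching for <employee> with <name>Bob</name>
Found at position 2
<salary>32000</salary>

ANSWER: 32000


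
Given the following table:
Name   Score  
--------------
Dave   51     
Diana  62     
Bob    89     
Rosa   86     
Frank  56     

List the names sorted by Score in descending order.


Sorting by Score (descending):
  Bob: 89
  Rosa: 86
  Diana: 62
  Frank: 56
  Dave: 51


ANSWER: Bob, Rosa, Diana, Frank, Dave


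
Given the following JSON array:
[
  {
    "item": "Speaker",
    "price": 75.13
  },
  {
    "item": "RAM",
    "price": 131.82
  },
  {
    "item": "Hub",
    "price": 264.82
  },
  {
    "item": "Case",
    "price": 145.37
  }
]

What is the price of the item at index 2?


Array index 2 -> Hub
price = 264.82

ANSWER: 264.82


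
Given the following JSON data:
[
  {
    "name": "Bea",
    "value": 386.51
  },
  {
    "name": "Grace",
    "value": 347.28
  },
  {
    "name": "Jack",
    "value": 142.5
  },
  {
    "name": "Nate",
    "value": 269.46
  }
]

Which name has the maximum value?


Comparing values:
  Bea: 386.51
  Grace: 347.28
  Jack: 142.5
  Nate: 269.46
Maximum: Bea (386.51)

ANSWER: Bea


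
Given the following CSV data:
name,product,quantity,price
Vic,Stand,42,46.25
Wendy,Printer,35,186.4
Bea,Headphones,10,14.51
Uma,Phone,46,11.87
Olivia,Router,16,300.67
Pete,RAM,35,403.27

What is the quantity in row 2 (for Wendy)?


Row 2: Wendy
Column 'quantity' = 35

ANSWER: 35


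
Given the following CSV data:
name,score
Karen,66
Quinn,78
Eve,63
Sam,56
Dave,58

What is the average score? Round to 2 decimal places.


Scores: 66, 78, 63, 56, 58
Sum = 321
Count = 5
Average = 321 / 5 = 64.20

ANSWER: 64.20


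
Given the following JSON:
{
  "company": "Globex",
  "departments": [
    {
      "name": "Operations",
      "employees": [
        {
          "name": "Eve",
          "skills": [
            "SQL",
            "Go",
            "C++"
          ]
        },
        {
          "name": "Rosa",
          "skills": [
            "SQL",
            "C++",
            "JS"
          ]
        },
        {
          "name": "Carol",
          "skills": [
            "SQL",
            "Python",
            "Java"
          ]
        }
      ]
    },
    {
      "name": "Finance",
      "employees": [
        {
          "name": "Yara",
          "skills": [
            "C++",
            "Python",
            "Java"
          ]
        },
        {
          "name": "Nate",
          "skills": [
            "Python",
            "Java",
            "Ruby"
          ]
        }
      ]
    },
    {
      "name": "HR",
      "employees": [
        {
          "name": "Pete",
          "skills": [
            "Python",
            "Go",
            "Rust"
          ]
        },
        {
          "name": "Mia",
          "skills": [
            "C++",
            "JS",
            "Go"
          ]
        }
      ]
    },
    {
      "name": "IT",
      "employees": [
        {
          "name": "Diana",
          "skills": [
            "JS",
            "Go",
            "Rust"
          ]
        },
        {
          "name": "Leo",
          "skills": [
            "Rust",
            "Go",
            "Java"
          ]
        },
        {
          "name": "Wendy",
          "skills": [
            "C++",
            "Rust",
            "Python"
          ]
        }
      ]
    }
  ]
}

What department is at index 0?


Path: departments[0].name
Value: Operations

ANSWER: Operations


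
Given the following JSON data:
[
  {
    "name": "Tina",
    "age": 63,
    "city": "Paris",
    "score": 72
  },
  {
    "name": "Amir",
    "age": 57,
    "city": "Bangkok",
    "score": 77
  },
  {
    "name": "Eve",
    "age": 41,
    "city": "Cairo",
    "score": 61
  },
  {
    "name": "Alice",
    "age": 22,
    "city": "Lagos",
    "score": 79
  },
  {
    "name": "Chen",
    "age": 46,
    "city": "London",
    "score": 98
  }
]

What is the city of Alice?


Looking up record where name = Alice
Record index: 3
Field 'city' = Lagos

ANSWER: Lagos


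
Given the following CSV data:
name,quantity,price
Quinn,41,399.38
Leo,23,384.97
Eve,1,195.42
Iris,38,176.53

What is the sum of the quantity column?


Values in 'quantity' column:
  Row 1: 41
  Row 2: 23
  Row 3: 1
  Row 4: 38
Sum = 41 + 23 + 1 + 38 = 103

ANSWER: 103


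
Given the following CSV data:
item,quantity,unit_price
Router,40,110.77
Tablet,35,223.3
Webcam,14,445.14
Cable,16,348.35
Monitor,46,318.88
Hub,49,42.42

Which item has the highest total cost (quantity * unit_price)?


Computing row totals:
  Router: 4430.8
  Tablet: 7815.5
  Webcam: 6231.96
  Cable: 5573.6
  Monitor: 14668.48
  Hub: 2078.58
Maximum: Monitor (14668.48)

ANSWER: Monitor


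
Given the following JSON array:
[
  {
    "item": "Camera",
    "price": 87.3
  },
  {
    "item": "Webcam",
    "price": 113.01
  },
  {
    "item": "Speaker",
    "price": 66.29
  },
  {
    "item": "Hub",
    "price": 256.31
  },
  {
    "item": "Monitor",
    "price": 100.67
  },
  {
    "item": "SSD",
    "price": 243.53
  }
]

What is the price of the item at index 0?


Array index 0 -> Camera
price = 87.3

ANSWER: 87.3


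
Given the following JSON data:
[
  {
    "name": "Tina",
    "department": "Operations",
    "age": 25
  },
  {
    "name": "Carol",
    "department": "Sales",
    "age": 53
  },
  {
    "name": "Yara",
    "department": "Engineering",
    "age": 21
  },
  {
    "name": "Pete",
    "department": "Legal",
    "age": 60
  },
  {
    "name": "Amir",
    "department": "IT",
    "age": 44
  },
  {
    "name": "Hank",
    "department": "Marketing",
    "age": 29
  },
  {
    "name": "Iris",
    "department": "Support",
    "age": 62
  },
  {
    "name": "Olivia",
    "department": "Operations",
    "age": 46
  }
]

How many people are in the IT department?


Scanning records for department = IT
  Record 4: Amir
Count: 1

ANSWER: 1


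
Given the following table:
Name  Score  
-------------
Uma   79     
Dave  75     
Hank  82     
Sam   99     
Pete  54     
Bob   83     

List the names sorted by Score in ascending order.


Sorting by Score (ascending):
  Pete: 54
  Dave: 75
  Uma: 79
  Hank: 82
  Bob: 83
  Sam: 99


ANSWER: Pete, Dave, Uma, Hank, Bob, Sam


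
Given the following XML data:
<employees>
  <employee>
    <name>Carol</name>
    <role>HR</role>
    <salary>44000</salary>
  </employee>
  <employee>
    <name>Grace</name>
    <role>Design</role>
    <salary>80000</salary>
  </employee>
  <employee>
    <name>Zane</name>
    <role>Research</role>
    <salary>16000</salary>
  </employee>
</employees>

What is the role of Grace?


Searching for <employee> with <name>Grace</name>
Found at position 2
<role>Design</role>

ANSWER: Design


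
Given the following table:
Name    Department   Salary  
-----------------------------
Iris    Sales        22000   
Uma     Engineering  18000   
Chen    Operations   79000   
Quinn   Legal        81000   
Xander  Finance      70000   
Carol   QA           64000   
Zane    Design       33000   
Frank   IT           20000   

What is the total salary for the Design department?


Design department members:
  Zane: 33000
Total = 33000 = 33000

ANSWER: 33000


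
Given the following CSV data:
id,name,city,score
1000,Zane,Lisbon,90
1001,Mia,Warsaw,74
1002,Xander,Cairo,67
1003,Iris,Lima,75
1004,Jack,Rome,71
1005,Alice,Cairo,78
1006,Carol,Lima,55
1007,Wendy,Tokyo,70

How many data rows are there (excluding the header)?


Counting rows (excluding header):
Header: id,name,city,score
Data rows: 8

ANSWER: 8


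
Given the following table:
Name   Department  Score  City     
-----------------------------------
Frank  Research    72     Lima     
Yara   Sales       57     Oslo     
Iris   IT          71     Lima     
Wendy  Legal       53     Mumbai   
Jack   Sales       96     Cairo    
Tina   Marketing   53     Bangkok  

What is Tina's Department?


Row 6: Tina
Department = Marketing

ANSWER: Marketing


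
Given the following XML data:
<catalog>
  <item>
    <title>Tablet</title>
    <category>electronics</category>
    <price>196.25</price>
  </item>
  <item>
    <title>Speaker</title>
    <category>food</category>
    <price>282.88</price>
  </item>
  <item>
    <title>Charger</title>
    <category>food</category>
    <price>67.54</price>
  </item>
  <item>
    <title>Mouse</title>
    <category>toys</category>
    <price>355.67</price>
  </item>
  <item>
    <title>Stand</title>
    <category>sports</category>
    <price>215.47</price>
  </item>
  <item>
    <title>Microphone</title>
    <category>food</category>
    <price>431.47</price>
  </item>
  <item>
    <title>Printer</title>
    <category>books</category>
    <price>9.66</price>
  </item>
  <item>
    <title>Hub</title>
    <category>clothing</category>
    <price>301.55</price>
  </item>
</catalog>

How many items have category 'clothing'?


Scanning <item> elements for <category>clothing</category>:
  Item 8: Hub -> MATCH
Count: 1

ANSWER: 1


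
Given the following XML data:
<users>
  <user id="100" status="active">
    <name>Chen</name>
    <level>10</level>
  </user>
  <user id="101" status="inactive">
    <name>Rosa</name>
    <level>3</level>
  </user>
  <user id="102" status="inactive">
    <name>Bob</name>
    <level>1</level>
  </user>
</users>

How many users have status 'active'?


Counting users with status='active':
  Chen (id=100) -> MATCH
Count: 1

ANSWER: 1


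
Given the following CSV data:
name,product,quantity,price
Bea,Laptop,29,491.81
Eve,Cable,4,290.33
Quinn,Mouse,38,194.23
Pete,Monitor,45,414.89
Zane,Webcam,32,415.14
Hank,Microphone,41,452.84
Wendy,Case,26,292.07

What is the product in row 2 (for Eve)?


Row 2: Eve
Column 'product' = Cable

ANSWER: Cable


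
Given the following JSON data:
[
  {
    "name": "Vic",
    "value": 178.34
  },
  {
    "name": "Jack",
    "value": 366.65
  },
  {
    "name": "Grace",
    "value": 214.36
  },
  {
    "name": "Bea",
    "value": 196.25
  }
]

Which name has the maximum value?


Comparing values:
  Vic: 178.34
  Jack: 366.65
  Grace: 214.36
  Bea: 196.25
Maximum: Jack (366.65)

ANSWER: Jack


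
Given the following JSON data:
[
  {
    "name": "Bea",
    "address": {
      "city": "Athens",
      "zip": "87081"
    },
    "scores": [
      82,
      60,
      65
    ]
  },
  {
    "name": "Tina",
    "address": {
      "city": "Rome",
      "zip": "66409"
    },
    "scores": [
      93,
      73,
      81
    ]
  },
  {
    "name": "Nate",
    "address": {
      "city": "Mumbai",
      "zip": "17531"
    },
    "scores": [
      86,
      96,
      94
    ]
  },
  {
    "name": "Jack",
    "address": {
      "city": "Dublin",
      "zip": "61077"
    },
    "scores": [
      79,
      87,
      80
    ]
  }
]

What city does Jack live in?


Path: records[3].address.city
Value: Dublin

ANSWER: Dublin


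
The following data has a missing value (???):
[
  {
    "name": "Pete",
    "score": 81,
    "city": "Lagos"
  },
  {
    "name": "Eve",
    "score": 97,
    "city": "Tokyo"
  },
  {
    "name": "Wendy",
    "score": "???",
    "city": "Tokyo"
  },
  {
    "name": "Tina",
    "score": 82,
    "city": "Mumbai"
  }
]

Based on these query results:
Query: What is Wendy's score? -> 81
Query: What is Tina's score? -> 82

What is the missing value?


The missing value is Wendy's score
From query: Wendy's score = 81

ANSWER: 81


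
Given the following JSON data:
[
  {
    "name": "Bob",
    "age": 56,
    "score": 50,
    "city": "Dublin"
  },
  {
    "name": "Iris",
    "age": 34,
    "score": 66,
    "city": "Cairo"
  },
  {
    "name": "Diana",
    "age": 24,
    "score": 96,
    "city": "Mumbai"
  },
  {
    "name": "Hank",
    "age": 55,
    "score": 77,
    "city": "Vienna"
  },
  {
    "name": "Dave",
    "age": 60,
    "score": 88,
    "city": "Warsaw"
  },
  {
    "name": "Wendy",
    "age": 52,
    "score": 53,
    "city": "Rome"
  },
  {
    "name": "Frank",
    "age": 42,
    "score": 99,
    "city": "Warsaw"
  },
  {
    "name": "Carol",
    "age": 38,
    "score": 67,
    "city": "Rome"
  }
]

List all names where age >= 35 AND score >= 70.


Checking both conditions:
  Bob (age=56, score=50) -> no
  Iris (age=34, score=66) -> no
  Diana (age=24, score=96) -> no
  Hank (age=55, score=77) -> YES
  Dave (age=60, score=88) -> YES
  Wendy (age=52, score=53) -> no
  Frank (age=42, score=99) -> YES
  Carol (age=38, score=67) -> no


ANSWER: Hank, Dave, Frank


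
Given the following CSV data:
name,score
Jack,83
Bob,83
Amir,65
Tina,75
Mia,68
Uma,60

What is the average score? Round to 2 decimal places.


Scores: 83, 83, 65, 75, 68, 60
Sum = 434
Count = 6
Average = 434 / 6 = 72.33

ANSWER: 72.33


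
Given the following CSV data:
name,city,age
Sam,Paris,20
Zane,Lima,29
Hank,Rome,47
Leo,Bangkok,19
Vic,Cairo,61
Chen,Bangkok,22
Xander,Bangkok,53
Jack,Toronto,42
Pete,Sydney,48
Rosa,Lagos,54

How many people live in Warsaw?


Scanning city column for 'Warsaw':
Total matches: 0

ANSWER: 0


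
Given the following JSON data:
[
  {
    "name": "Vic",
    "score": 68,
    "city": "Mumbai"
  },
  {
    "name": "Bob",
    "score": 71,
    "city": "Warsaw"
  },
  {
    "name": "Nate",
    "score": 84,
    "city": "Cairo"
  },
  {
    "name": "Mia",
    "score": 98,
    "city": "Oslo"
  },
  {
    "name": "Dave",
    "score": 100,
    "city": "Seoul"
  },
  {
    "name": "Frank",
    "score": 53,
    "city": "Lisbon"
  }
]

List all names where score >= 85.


Filtering records where score >= 85:
  Vic (score=68) -> no
  Bob (score=71) -> no
  Nate (score=84) -> no
  Mia (score=98) -> YES
  Dave (score=100) -> YES
  Frank (score=53) -> no


ANSWER: Mia, Dave


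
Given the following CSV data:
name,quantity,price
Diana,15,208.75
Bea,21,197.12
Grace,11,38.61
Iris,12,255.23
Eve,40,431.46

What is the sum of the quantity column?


Values in 'quantity' column:
  Row 1: 15
  Row 2: 21
  Row 3: 11
  Row 4: 12
  Row 5: 40
Sum = 15 + 21 + 11 + 12 + 40 = 99

ANSWER: 99


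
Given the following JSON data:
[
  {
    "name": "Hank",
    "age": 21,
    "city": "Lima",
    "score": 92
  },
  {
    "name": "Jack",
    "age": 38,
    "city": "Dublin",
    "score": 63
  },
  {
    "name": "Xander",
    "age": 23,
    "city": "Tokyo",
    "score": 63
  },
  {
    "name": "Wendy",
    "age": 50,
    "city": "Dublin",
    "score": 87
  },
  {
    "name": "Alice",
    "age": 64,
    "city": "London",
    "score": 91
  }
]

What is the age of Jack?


Looking up record where name = Jack
Record index: 1
Field 'age' = 38

ANSWER: 38


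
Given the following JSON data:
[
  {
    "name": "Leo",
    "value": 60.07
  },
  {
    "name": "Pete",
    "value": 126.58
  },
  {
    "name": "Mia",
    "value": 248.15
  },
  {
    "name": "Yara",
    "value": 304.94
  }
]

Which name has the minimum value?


Comparing values:
  Leo: 60.07
  Pete: 126.58
  Mia: 248.15
  Yara: 304.94
Minimum: Leo (60.07)

ANSWER: Leo


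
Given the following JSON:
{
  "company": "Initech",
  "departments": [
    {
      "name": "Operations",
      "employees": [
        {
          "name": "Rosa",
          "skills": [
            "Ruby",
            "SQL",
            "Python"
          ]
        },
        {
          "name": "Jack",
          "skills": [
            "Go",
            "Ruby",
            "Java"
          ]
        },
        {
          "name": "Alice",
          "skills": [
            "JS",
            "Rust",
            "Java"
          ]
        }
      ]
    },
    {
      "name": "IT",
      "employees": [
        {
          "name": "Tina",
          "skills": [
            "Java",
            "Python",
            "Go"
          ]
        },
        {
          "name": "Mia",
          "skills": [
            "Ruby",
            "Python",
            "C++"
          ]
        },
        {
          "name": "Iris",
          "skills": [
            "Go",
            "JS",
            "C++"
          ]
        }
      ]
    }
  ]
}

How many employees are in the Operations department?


Path: departments[0].employees
Count: 3

ANSWER: 3


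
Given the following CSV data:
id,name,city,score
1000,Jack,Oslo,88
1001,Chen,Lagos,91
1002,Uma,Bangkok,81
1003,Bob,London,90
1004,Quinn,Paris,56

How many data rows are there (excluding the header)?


Counting rows (excluding header):
Header: id,name,city,score
Data rows: 5

ANSWER: 5


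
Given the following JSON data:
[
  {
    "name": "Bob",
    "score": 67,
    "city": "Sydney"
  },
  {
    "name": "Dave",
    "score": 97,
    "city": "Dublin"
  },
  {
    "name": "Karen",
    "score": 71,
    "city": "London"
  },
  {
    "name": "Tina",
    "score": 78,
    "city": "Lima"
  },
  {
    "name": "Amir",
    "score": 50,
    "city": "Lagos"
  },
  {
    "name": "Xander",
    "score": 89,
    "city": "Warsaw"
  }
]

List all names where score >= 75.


Filtering records where score >= 75:
  Bob (score=67) -> no
  Dave (score=97) -> YES
  Karen (score=71) -> no
  Tina (score=78) -> YES
  Amir (score=50) -> no
  Xander (score=89) -> YES


ANSWER: Dave, Tina, Xander


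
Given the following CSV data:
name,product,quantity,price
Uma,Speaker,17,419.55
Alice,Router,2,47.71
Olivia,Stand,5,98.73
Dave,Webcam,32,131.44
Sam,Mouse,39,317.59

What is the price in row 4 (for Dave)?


Row 4: Dave
Column 'price' = 131.44

ANSWER: 131.44


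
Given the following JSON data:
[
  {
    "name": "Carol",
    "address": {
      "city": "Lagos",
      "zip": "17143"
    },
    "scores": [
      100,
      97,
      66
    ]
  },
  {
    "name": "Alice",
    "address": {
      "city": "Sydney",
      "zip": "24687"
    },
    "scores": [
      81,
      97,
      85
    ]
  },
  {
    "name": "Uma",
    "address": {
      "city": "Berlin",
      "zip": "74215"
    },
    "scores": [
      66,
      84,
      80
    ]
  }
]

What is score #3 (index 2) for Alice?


Path: records[1].scores[2]
Value: 85

ANSWER: 85


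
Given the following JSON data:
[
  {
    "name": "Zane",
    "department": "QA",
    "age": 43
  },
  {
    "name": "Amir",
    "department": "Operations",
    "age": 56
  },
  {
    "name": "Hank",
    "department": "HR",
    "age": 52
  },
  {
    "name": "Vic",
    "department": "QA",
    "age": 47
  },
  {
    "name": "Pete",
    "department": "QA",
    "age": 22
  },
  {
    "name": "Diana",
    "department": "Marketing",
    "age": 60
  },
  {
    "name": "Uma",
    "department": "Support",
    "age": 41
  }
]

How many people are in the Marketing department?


Scanning records for department = Marketing
  Record 5: Diana
Count: 1

ANSWER: 1


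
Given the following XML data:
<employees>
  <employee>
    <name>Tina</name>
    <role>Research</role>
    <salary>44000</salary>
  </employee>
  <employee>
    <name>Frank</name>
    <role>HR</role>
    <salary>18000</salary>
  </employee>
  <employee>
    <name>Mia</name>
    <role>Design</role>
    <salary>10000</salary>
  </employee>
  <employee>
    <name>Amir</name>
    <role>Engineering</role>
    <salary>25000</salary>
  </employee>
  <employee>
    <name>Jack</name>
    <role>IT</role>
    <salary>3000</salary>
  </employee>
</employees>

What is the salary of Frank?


Searching for <employee> with <name>Frank</name>
Found at position 2
<salary>18000</salary>

ANSWER: 18000


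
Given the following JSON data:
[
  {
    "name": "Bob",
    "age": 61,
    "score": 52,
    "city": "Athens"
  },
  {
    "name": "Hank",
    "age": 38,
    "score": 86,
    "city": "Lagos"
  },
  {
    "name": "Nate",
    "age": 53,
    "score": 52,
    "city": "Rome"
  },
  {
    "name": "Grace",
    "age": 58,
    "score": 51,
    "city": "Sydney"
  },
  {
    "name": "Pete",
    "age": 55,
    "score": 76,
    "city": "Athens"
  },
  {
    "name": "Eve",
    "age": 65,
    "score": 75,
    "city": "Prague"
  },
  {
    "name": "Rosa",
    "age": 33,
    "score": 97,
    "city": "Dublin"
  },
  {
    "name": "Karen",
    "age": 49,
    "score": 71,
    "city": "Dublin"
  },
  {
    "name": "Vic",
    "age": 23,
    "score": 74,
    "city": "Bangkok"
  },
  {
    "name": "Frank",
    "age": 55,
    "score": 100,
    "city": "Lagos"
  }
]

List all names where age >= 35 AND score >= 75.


Checking both conditions:
  Bob (age=61, score=52) -> no
  Hank (age=38, score=86) -> YES
  Nate (age=53, score=52) -> no
  Grace (age=58, score=51) -> no
  Pete (age=55, score=76) -> YES
  Eve (age=65, score=75) -> YES
  Rosa (age=33, score=97) -> no
  Karen (age=49, score=71) -> no
  Vic (age=23, score=74) -> no
  Frank (age=55, score=100) -> YES


ANSWER: Hank, Pete, Eve, Frank


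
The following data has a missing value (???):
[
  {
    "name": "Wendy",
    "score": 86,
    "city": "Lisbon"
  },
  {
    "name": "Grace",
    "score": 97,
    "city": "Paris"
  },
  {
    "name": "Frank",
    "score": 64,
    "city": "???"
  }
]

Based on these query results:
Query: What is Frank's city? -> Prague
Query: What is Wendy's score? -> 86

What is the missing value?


The missing value is Frank's city
From query: Frank's city = Prague

ANSWER: Prague


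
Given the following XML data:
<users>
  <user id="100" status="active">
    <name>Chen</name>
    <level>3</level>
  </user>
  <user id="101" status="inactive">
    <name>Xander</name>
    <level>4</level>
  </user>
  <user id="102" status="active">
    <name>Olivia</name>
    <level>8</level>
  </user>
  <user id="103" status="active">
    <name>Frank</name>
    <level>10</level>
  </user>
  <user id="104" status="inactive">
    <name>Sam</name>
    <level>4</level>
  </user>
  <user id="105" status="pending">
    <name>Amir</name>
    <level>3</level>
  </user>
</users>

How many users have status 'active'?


Counting users with status='active':
  Chen (id=100) -> MATCH
  Olivia (id=102) -> MATCH
  Frank (id=103) -> MATCH
Count: 3

ANSWER: 3


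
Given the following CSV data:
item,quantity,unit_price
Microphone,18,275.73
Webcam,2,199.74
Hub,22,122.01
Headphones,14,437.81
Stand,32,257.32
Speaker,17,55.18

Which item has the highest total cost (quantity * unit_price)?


Computing row totals:
  Microphone: 4963.14
  Webcam: 399.48
  Hub: 2684.22
  Headphones: 6129.34
  Stand: 8234.24
  Speaker: 938.06
Maximum: Stand (8234.24)

ANSWER: Stand


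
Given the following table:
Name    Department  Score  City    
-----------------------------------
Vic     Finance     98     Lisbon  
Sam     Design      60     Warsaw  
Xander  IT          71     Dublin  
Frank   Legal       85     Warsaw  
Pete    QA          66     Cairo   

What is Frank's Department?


Row 4: Frank
Department = Legal

ANSWER: Legal


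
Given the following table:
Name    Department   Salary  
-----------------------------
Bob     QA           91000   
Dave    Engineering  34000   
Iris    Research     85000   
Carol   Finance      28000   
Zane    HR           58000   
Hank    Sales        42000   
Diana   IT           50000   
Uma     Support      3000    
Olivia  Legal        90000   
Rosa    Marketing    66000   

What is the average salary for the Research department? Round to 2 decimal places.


Research department members:
  Iris: 85000
Sum = 85000
Count = 1
Average = 85000 / 1 = 85000.00

ANSWER: 85000.00


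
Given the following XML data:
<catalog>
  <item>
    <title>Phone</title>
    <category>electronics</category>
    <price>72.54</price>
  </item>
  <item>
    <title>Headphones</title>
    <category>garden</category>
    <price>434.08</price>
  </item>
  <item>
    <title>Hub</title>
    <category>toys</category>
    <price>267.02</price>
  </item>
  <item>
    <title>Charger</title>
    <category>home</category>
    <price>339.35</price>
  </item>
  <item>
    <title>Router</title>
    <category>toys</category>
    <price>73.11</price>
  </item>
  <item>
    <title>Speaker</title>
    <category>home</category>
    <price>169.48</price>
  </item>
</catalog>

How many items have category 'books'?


Scanning <item> elements for <category>books</category>:
Count: 0

ANSWER: 0
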